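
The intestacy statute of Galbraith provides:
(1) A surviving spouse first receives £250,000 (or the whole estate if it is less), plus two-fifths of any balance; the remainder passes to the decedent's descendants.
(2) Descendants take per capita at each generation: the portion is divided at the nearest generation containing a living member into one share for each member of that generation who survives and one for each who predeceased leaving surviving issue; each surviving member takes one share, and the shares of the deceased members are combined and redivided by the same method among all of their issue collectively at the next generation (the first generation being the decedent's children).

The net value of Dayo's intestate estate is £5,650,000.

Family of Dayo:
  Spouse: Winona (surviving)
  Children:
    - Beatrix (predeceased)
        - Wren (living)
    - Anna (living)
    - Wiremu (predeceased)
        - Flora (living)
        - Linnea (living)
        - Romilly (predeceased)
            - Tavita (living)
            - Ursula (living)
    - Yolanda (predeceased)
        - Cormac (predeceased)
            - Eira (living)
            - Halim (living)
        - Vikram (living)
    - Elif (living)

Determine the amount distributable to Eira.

Eira receives £162,000.

Winona first takes £250,000, leaving a balance of £5,400,000. Winona then takes two-fifths of the balance (£2,160,000), for a total of £2,410,000. The remaining £3,240,000 passes to the descendants.
The descendants' portion (£3,240,000) is divided at the children's generation into 5 shares of £648,000. Anna and Elif each take £648,000. The 3 shares of the deceased (Beatrix, Wiremu, and Yolanda) are combined into a pool of £1,944,000.
That pool (£1,944,000) is divided at the grandchildren's generation into 6 shares of £324,000. Wren, Flora, Linnea, and Vikram each take £324,000. The 2 shares of the deceased (Romilly and Cormac) are combined into a pool of £648,000.
That pool (£648,000) is divided at the great-grandchildren's generation equally among Tavita, Ursula, Eira, and Halim: £162,000 each.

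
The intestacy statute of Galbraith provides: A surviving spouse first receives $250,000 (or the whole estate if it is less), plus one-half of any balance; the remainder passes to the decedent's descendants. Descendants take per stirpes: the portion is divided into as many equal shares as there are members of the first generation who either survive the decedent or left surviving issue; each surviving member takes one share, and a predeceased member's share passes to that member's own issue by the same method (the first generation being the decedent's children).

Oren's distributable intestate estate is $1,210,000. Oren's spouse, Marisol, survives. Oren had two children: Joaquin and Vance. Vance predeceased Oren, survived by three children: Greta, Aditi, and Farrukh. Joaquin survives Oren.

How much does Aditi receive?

Marisol first takes $250,000, leaving a balance of $960,000. Marisol then takes one-half of the balance ($480,000), for a total of $730,000. The remaining $480,000 passes to the descendants.
The descendants' portion ($480,000) is divided into 2 shares of $240,000: Joaquin takes $240,000; Vance's $240,000 share passes to Vance's issue.
Vance's share ($240,000) is divided into 3 shares of $80,000: Greta, Aditi, and Farrukh each take $80,000.

Aditi receives $80,000.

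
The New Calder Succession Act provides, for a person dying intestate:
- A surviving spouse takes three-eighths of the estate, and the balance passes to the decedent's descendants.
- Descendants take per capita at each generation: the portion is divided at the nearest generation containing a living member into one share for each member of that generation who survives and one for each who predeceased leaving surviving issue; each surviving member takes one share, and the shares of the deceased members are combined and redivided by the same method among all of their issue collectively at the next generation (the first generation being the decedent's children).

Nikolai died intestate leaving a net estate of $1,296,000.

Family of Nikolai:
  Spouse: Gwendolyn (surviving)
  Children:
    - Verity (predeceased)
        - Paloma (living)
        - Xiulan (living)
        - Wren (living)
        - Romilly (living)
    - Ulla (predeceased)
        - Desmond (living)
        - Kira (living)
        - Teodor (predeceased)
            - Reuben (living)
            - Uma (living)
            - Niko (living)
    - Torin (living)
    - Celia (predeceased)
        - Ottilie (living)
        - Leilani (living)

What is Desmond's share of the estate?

Gwendolyn takes three-eighths of $1,296,000 = $486,000. The remaining $810,000 passes to the descendants.
The descendants' portion ($810,000) is divided at the children's generation into 4 shares of $202,500. Torin takes $202,500. The 3 shares of the deceased (Verity, Ulla, and Celia) are combined into a pool of $607,500.
That pool ($607,500) is divided at the grandchildren's generation into 9 shares of $67,500. Paloma, Xiulan, Wren, Romilly, Desmond, Kira, Ottilie, and Leilani each take $67,500. The remaining share for the deceased Teodor ($67,500) is carried to the next generation.
That pool ($67,500) is divided at the great-grandchildren's generation equally among Reuben, Uma, and Niko: $22,500 each.

Desmond receives $67,500.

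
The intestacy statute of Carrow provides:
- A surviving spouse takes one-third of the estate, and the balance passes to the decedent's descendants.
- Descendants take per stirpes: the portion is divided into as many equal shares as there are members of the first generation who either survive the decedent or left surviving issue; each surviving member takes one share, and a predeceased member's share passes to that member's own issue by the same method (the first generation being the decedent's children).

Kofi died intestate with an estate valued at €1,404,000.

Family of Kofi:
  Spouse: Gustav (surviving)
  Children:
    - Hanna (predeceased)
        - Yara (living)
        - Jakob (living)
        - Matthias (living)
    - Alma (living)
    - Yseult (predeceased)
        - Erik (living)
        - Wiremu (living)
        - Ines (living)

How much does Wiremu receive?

Wiremu receives €104,000.

Gustav takes one-third of €1,404,000 = €468,000. The remaining €936,000 passes to the descendants.
The descendants' portion (€936,000) is divided into 3 shares of €312,000: Alma takes €312,000; Hanna's €312,000 share passes to Hanna's issue; Yseult's €312,000 share passes to Yseult's issue.
Hanna's share (€312,000) is divided into 3 shares of €104,000: Yara, Jakob, and Matthias each take €104,000.
Yseult's share (€312,000) is divided into 3 shares of €104,000: Erik, Wiremu, and Ines each take €104,000.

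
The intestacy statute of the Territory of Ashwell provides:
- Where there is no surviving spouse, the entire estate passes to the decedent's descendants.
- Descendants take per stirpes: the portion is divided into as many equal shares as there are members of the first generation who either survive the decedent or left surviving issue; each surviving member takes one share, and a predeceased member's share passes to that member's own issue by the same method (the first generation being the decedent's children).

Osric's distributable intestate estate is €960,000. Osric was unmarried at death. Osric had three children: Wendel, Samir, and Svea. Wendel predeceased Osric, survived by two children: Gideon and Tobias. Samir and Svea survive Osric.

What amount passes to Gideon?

Gideon receives €160,000.

The entire €960,000 passes to the descendants.
That amount (€960,000) is divided into 3 shares of €320,000: Samir and Svea each take €320,000; Wendel's €320,000 share passes to Wendel's issue.
Wendel's share (€320,000) is divided into 2 shares of €160,000: Gideon and Tobias each take €160,000.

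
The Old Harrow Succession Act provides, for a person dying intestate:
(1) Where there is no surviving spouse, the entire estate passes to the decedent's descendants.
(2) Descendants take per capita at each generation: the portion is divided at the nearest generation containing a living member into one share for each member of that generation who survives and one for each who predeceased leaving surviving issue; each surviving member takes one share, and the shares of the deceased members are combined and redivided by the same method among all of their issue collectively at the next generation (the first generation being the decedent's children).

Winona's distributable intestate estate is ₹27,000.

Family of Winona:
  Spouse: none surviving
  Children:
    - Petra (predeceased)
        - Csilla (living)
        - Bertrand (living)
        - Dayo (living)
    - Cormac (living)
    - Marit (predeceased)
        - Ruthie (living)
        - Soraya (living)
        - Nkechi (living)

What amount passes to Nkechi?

Nkechi receives ₹3,000.

The entire ₹27,000 passes to the descendants.
That amount (₹27,000) is divided at the children's generation into 3 shares of ₹9,000. Cormac takes ₹9,000. The 2 shares of the deceased (Petra and Marit) are combined into a pool of ₹18,000.
That pool (₹18,000) is divided at the grandchildren's generation equally among Csilla, Bertrand, Dayo, Ruthie, Soraya, and Nkechi: ₹3,000 each.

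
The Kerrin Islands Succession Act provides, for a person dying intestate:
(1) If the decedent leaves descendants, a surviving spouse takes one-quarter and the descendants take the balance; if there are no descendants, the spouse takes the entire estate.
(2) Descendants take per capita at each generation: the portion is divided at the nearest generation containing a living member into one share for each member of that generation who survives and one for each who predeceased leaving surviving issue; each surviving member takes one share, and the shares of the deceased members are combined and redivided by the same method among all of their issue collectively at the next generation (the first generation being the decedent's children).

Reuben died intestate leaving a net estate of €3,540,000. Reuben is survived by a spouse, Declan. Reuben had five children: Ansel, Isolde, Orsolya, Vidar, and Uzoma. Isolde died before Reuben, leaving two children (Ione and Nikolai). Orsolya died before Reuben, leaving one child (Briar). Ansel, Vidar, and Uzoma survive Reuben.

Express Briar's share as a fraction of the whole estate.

Declan takes one-quarter of €3,540,000 = €885,000. The remaining €2,655,000 passes to the descendants.
The descendants' portion (€2,655,000) is divided at the children's generation into 5 shares of €531,000. Ansel, Vidar, and Uzoma each take €531,000. The 2 shares of the deceased (Isolde and Orsolya) are combined into a pool of €1,062,000.
That pool (€1,062,000) is divided at the grandchildren's generation equally among Ione, Nikolai, and Briar: €354,000 each.

Briar receives 1/10 of the estate.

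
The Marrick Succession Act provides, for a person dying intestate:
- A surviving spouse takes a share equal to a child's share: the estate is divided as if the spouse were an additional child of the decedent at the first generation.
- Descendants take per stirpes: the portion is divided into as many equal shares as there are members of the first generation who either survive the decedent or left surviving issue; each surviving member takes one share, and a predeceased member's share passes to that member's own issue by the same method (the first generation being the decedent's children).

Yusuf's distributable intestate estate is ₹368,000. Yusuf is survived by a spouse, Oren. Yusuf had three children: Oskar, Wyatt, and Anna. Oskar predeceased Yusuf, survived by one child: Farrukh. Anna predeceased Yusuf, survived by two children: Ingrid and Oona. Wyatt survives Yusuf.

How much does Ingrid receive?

The spouse counts as an additional share at the children's level, so there are 4 primary shares of ₹92,000. Oren takes one such share (₹92,000).
The children's combined portion (₹276,000) is divided into 3 shares of ₹92,000: Wyatt takes ₹92,000; Oskar's ₹92,000 share passes to Oskar's issue; Anna's ₹92,000 share passes to Anna's issue.
Oskar's share (₹92,000) passes entirely to Farrukh.
Anna's share (₹92,000) is divided into 2 shares of ₹46,000: Ingrid and Oona each take ₹46,000.

Ingrid receives ₹46,000.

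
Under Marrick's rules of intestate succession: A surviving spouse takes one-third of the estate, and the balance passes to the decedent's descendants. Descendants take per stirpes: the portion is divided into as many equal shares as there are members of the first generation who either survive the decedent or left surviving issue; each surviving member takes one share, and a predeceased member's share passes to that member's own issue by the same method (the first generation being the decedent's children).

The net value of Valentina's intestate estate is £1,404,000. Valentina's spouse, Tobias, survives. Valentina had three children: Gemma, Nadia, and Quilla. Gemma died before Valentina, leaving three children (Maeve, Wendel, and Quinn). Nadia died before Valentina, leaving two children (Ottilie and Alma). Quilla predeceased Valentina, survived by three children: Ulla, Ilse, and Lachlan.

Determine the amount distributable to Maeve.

Tobias takes one-third of £1,404,000 = £468,000. The remaining £936,000 passes to the descendants.
The descendants' portion (£936,000) is divided into 3 shares of £312,000: Gemma's £312,000 share passes to Gemma's issue; Nadia's £312,000 share passes to Nadia's issue; Quilla's £312,000 share passes to Quilla's issue.
Gemma's share (£312,000) is divided into 3 shares of £104,000: Maeve, Wendel, and Quinn each take £104,000.
Nadia's share (£312,000) is divided into 2 shares of £156,000: Ottilie and Alma each take £156,000.
Quilla's share (£312,000) is divided into 3 shares of £104,000: Ulla, Ilse, and Lachlan each take £104,000.

Maeve receives £104,000.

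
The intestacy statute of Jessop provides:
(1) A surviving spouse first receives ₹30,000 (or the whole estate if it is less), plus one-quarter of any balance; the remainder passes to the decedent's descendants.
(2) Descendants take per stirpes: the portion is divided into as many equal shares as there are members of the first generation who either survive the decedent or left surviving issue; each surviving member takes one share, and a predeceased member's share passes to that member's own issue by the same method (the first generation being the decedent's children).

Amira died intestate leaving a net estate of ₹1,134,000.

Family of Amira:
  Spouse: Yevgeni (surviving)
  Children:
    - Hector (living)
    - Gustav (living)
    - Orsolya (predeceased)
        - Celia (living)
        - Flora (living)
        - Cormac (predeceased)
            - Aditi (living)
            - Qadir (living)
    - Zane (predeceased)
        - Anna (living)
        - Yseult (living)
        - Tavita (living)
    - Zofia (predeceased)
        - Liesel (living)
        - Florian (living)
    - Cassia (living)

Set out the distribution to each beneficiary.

Yevgeni: ₹306,000; Hector: ₹138,000; Gustav: ₹138,000; Celia: ₹46,000; Flora: ₹46,000; Aditi: ₹23,000; Qadir: ₹23,000; Anna: ₹46,000; Yseult: ₹46,000; Tavita: ₹46,000; Liesel: ₹69,000; Florian: ₹69,000; Cassia: ₹138,000

Yevgeni first takes ₹30,000, leaving a balance of ₹1,104,000. Yevgeni then takes one-quarter of the balance (₹276,000), for a total of ₹306,000. The remaining ₹828,000 passes to the descendants.
The descendants' portion (₹828,000) is divided into 6 shares of ₹138,000: Hector, Gustav, and Cassia each take ₹138,000; Orsolya's ₹138,000 share passes to Orsolya's issue; Zane's ₹138,000 share passes to Zane's issue; Zofia's ₹138,000 share passes to Zofia's issue.
Orsolya's share (₹138,000) is divided into 3 shares of ₹46,000: Celia and Flora each take ₹46,000; Cormac's ₹46,000 share passes to Cormac's issue.
Cormac's share (₹46,000) is divided into 2 shares of ₹23,000: Aditi and Qadir each take ₹23,000.
Zane's share (₹138,000) is divided into 3 shares of ₹46,000: Anna, Yseult, and Tavita each take ₹46,000.
Zofia's share (₹138,000) is divided into 2 shares of ₹69,000: Liesel and Florian each take ₹69,000.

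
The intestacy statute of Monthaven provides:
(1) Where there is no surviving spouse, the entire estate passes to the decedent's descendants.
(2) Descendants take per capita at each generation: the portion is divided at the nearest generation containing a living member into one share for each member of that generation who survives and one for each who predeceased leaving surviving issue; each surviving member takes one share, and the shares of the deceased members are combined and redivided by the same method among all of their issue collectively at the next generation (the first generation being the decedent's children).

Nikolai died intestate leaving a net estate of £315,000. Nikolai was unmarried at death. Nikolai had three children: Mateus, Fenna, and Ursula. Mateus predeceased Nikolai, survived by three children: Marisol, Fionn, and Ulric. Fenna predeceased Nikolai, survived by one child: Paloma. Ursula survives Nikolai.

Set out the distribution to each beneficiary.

The entire £315,000 passes to the descendants.
That amount (£315,000) is divided at the children's generation into 3 shares of £105,000. Ursula takes £105,000. The 2 shares of the deceased (Mateus and Fenna) are combined into a pool of £210,000.
That pool (£210,000) is divided at the grandchildren's generation equally among Marisol, Fionn, Ulric, and Paloma: £52,500 each.

Marisol: £52,500; Fionn: £52,500; Ulric: £52,500; Paloma: £52,500; Ursula: £105,000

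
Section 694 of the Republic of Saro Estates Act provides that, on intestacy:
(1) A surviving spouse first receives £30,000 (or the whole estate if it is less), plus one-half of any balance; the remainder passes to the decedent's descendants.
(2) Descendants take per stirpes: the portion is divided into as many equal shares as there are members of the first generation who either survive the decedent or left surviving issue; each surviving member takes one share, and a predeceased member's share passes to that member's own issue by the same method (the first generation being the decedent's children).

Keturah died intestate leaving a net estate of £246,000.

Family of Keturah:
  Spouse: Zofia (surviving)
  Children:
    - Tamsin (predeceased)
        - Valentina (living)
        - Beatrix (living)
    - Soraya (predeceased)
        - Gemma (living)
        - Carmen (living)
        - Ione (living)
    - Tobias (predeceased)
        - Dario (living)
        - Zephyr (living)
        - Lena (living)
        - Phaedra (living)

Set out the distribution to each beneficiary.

Zofia: £138,000; Valentina: £18,000; Beatrix: £18,000; Gemma: £12,000; Carmen: £12,000; Ione: £12,000; Dario: £9,000; Zephyr: £9,000; Lena: £9,000; Phaedra: £9,000

Zofia first takes £30,000, leaving a balance of £216,000. Zofia then takes one-half of the balance (£108,000), for a total of £138,000. The remaining £108,000 passes to the descendants.
The descendants' portion (£108,000) is divided into 3 shares of £36,000: Tamsin's £36,000 share passes to Tamsin's issue; Soraya's £36,000 share passes to Soraya's issue; Tobias's £36,000 share passes to Tobias's issue.
Tamsin's share (£36,000) is divided into 2 shares of £18,000: Valentina and Beatrix each take £18,000.
Soraya's share (£36,000) is divided into 3 shares of £12,000: Gemma, Carmen, and Ione each take £12,000.
Tobias's share (£36,000) is divided into 4 shares of £9,000: Dario, Zephyr, Lena, and Phaedra each take £9,000.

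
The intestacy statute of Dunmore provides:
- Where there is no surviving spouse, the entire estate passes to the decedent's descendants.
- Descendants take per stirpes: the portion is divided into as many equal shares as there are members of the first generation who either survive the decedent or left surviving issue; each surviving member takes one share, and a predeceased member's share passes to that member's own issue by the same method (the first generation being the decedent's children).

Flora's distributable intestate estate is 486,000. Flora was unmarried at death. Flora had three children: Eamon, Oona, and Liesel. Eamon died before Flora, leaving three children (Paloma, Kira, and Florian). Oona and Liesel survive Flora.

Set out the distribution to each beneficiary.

Paloma: 54,000; Kira: 54,000; Florian: 54,000; Oona: 162,000; Liesel: 162,000

The entire 486,000 passes to the descendants.
That amount (486,000) is divided into 3 shares of 162,000: Oona and Liesel each take 162,000; Eamon's 162,000 share passes to Eamon's issue.
Eamon's share (162,000) is divided into 3 shares of 54,000: Paloma, Kira, and Florian each take 54,000.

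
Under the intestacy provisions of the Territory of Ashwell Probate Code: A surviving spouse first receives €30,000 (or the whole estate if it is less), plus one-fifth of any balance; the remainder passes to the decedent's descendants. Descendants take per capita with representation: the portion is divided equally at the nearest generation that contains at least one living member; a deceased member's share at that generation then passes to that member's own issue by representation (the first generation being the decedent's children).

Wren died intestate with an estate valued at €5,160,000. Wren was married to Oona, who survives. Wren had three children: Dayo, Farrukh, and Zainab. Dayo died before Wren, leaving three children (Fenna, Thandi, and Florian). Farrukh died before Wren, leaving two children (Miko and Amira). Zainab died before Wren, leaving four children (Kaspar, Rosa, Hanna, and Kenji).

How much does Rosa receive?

Oona first takes €30,000, leaving a balance of €5,130,000. Oona then takes one-fifth of the balance (€1,026,000), for a total of €1,056,000. The remaining €4,104,000 passes to the descendants.
No child survives, so the initial division is made at the grandchildren's generation.
The descendants' portion (€4,104,000) is divided into 9 shares of €456,000: Fenna, Thandi, Florian, Miko, Amira, Kaspar, Rosa, Hanna, and Kenji each take €456,000.

Rosa receives €456,000.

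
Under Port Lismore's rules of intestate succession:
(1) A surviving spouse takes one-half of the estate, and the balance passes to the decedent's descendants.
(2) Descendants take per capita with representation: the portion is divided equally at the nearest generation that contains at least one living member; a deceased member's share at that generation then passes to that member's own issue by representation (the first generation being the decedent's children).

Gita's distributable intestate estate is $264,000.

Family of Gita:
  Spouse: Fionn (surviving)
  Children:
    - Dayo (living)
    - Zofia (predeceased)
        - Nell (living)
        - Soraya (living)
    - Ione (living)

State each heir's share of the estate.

Fionn takes one-half of $264,000 = $132,000. The remaining $132,000 passes to the descendants.
The descendants' portion ($132,000) is divided into 3 shares of $44,000: Dayo and Ione each take $44,000; Zofia's $44,000 share passes to Zofia's issue.
Zofia's share ($44,000) is divided into 2 shares of $22,000: Nell and Soraya each take $22,000.

Fionn: $132,000; Dayo: $44,000; Nell: $22,000; Soraya: $22,000; Ione: $44,000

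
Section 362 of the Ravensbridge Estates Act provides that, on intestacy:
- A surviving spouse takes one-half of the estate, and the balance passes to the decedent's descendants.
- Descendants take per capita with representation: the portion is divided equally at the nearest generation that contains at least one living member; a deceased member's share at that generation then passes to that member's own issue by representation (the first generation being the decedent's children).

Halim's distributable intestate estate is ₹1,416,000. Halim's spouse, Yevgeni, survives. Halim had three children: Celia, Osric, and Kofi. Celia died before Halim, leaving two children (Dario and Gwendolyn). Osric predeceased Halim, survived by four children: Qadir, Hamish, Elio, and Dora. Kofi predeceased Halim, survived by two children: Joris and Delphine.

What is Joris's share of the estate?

Joris receives ₹88,500.

Yevgeni takes one-half of ₹1,416,000 = ₹708,000. The remaining ₹708,000 passes to the descendants.
No child survives, so the initial division is made at the grandchildren's generation.
The descendants' portion (₹708,000) is divided into 8 shares of ₹88,500: Dario, Gwendolyn, Qadir, Hamish, Elio, Dora, Joris, and Delphine each take ₹88,500.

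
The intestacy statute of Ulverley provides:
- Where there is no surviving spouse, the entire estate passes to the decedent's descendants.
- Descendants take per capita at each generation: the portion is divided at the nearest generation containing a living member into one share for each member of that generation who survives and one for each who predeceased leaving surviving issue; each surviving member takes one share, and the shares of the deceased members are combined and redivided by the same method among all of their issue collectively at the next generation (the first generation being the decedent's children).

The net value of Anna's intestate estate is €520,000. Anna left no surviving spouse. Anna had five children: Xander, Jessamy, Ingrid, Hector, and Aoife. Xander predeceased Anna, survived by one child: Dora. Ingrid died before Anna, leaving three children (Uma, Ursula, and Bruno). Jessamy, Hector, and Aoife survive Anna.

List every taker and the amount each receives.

The entire €520,000 passes to the descendants.
That amount (€520,000) is divided at the children's generation into 5 shares of €104,000. Jessamy, Hector, and Aoife each take €104,000. The 2 shares of the deceased (Xander and Ingrid) are combined into a pool of €208,000.
That pool (€208,000) is divided at the grandchildren's generation equally among Dora, Uma, Ursula, and Bruno: €52,000 each.

Dora: €52,000; Jessamy: €104,000; Uma: €52,000; Ursula: €52,000; Bruno: €52,000; Hector: €104,000; Aoife: €104,000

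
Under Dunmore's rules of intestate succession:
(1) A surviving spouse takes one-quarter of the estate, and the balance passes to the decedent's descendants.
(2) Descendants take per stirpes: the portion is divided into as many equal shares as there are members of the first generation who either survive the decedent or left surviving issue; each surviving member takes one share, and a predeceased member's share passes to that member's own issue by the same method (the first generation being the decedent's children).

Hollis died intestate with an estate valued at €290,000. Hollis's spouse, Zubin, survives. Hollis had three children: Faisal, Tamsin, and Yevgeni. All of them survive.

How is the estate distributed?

Zubin takes one-quarter of €290,000 = €72,500. The remaining €217,500 passes to the descendants.
The descendants' portion (€217,500) is divided into 3 shares of €72,500: Faisal, Tamsin, and Yevgeni each take €72,500.

Zubin: €72,500; Faisal: €72,500; Tamsin: €72,500; Yevgeni: €72,500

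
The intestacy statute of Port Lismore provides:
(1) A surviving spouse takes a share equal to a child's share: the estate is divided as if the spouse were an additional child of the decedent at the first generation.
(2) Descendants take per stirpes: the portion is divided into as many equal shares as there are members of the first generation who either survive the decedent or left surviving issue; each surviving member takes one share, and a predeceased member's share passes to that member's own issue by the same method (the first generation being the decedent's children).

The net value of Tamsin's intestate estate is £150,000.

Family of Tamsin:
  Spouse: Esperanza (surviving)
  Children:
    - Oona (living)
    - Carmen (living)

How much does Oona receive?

The spouse counts as an additional share at the children's level, so there are 3 primary shares of £50,000. Esperanza takes one such share (£50,000).
The children's combined portion (£100,000) is divided into 2 shares of £50,000: Oona and Carmen each take £50,000.

Oona receives £50,000.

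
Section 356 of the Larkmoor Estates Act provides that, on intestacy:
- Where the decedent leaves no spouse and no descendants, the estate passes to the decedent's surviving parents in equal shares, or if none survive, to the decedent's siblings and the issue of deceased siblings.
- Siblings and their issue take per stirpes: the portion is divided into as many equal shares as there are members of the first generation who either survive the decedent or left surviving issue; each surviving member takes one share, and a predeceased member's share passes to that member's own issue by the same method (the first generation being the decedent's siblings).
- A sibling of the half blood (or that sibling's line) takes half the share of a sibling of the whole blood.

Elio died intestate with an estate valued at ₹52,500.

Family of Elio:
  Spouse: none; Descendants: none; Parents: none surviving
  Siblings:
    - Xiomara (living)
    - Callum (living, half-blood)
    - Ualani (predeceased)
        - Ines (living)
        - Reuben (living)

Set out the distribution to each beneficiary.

Xiomara: ₹21,000; Callum: ₹10,500; Ines: ₹10,500; Reuben: ₹10,500

The entire ₹52,500 passes to the siblings and their issue.
Counting each half-blood sibling's line as half a unit, there are 5/2 units in ₹52,500, so one unit is ₹21,000. Whole-blood lines (Xiomara and Ualani) take ₹21,000 each; half-blood lines (Callum) take ₹10,500 each.
Ualani's share (₹21,000) is divided into 2 shares of ₹10,500: Ines and Reuben each take ₹10,500.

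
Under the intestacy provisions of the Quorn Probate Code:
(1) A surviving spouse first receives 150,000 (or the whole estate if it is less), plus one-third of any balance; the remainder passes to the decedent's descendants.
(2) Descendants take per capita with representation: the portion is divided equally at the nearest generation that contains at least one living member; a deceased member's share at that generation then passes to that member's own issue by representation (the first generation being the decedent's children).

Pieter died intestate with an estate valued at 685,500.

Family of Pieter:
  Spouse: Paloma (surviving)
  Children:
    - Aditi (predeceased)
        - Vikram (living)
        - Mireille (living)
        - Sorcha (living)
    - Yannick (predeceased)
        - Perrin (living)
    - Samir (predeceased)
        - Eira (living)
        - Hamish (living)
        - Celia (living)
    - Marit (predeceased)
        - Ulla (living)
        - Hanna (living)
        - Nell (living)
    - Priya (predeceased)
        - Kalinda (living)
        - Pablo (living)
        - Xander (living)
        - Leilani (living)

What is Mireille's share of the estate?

Mireille receives 25,500.

Paloma first takes 150,000, leaving a balance of 535,500. Paloma then takes one-third of the balance (178,500), for a total of 328,500. The remaining 357,000 passes to the descendants.
No child survives, so the initial division is made at the grandchildren's generation.
The descendants' portion (357,000) is divided into 14 shares of 25,500: Vikram, Mireille, Sorcha, Perrin, Eira, Hamish, Celia, Ulla, Hanna, Nell, Kalinda, Pablo, Xander, and Leilani each take 25,500.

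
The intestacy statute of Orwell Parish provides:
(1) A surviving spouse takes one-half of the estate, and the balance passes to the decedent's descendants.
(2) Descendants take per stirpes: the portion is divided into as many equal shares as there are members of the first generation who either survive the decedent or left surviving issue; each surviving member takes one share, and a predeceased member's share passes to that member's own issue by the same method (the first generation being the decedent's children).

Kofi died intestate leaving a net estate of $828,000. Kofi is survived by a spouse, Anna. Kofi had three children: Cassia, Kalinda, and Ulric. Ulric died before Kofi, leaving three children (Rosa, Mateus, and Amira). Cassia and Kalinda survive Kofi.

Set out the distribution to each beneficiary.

Anna takes one-half of $828,000 = $414,000. The remaining $414,000 passes to the descendants.
The descendants' portion ($414,000) is divided into 3 shares of $138,000: Cassia and Kalinda each take $138,000; Ulric's $138,000 share passes to Ulric's issue.
Ulric's share ($138,000) is divided into 3 shares of $46,000: Rosa, Mateus, and Amira each take $46,000.

Anna: $414,000; Cassia: $138,000; Kalinda: $138,000; Rosa: $46,000; Mateus: $46,000; Amira: $46,000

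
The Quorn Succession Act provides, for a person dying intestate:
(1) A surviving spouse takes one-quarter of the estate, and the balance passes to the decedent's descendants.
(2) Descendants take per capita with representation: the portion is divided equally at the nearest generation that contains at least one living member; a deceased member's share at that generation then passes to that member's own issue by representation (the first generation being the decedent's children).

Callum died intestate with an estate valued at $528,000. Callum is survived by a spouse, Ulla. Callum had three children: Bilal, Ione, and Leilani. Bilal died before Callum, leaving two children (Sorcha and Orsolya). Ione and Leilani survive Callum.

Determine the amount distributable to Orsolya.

Ulla takes one-quarter of $528,000 = $132,000. The remaining $396,000 passes to the descendants.
The descendants' portion ($396,000) is divided into 3 shares of $132,000: Ione and Leilani each take $132,000; Bilal's $132,000 share passes to Bilal's issue.
Bilal's share ($132,000) is divided into 2 shares of $66,000: Sorcha and Orsolya each take $66,000.

Orsolya receives $66,000.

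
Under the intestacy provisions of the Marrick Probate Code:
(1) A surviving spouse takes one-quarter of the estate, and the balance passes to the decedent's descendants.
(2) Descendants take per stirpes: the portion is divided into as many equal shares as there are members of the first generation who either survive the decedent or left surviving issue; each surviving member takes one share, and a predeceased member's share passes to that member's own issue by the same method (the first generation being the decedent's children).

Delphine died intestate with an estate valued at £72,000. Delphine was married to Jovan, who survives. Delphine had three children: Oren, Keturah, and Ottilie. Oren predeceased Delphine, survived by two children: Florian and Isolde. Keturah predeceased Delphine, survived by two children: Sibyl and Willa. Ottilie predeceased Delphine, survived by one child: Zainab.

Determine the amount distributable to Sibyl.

Sibyl receives £9,000.

Jovan takes one-quarter of £72,000 = £18,000. The remaining £54,000 passes to the descendants.
The descendants' portion (£54,000) is divided into 3 shares of £18,000: Oren's £18,000 share passes to Oren's issue; Keturah's £18,000 share passes to Keturah's issue; Ottilie's £18,000 share passes to Ottilie's issue.
Oren's share (£18,000) is divided into 2 shares of £9,000: Florian and Isolde each take £9,000.
Keturah's share (£18,000) is divided into 2 shares of £9,000: Sibyl and Willa each take £9,000.
Ottilie's share (£18,000) passes entirely to Zainab.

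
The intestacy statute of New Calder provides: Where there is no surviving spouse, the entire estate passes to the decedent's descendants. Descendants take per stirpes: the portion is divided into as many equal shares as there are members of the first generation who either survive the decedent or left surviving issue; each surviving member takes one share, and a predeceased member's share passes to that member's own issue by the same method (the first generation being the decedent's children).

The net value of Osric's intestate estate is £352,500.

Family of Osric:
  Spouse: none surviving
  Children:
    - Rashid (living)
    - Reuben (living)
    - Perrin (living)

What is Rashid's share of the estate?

The entire £352,500 passes to the descendants.
That amount (£352,500) is divided into 3 shares of £117,500: Rashid, Reuben, and Perrin each take £117,500.

Rashid receives £117,500.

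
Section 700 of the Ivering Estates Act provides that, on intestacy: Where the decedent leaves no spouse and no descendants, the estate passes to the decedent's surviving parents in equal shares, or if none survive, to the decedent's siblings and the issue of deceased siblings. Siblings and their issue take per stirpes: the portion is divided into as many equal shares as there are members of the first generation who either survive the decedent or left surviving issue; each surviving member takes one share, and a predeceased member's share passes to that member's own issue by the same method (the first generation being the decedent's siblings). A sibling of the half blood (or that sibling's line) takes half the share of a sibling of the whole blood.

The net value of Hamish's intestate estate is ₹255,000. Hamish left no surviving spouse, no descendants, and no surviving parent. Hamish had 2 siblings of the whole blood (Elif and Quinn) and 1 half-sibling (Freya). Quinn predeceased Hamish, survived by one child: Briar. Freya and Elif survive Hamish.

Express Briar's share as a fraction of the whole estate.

Briar receives 2/5 of the estate.

The entire ₹255,000 passes to the siblings and their issue.
Counting each half-blood sibling's line as half a unit, there are 5/2 units in ₹255,000, so one unit is ₹102,000. Whole-blood lines (Elif and Quinn) take ₹102,000 each; half-blood lines (Freya) take ₹51,000 each.
Quinn's share (₹102,000) passes entirely to Briar.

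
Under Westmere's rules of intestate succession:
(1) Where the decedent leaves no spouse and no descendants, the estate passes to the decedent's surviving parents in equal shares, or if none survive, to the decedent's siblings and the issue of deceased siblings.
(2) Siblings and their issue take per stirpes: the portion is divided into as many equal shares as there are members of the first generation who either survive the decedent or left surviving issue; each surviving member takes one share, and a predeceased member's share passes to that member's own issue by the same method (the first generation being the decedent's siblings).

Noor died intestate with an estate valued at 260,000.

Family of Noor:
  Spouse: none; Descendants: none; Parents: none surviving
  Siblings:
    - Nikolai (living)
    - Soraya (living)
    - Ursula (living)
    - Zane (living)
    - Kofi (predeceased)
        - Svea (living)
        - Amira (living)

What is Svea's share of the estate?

Svea receives 26,000.

The entire 260,000 passes to the siblings and their issue.
That amount (260,000) is divided into 5 shares of 52,000: Nikolai, Soraya, Ursula, and Zane each take 52,000; Kofi's 52,000 share passes to Kofi's issue.
Kofi's share (52,000) is divided into 2 shares of 26,000: Svea and Amira each take 26,000.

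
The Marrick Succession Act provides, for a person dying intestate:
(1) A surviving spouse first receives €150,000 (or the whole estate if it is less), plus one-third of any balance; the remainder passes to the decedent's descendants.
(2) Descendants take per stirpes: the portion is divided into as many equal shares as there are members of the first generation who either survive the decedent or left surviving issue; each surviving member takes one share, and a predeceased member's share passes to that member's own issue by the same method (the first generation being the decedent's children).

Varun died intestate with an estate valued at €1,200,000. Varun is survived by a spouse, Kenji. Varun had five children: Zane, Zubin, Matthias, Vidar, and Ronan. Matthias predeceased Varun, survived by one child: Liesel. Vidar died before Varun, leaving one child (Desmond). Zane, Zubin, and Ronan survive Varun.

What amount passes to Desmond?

Kenji first takes €150,000, leaving a balance of €1,050,000. Kenji then takes one-third of the balance (€350,000), for a total of €500,000. The remaining €700,000 passes to the descendants.
The descendants' portion (€700,000) is divided into 5 shares of €140,000: Zane, Zubin, and Ronan each take €140,000; Matthias's €140,000 share passes to Matthias's issue; Vidar's €140,000 share passes to Vidar's issue.
Matthias's share (€140,000) passes entirely to Liesel.
Vidar's share (€140,000) passes entirely to Desmond.

Desmond receives €140,000.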